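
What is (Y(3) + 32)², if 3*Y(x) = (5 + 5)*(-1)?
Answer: 7396/9 ≈ 821.78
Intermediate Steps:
Y(x) = -10/3 (Y(x) = ((5 + 5)*(-1))/3 = (10*(-1))/3 = (⅓)*(-10) = -10/3)
(Y(3) + 32)² = (-10/3 + 32)² = (86/3)² = 7396/9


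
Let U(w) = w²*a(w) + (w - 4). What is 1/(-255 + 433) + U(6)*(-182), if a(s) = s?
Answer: -7062327/178 ≈ -39676.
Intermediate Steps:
U(w) = -4 + w + w³ (U(w) = w²*w + (w - 4) = w³ + (-4 + w) = -4 + w + w³)
1/(-255 + 433) + U(6)*(-182) = 1/(-255 + 433) + (-4 + 6 + 6³)*(-182) = 1/178 + (-4 + 6 + 216)*(-182) = 1/178 + 218*(-182) = 1/178 - 39676 = -7062327/178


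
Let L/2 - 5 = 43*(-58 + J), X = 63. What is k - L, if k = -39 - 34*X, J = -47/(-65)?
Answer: 177763/65 ≈ 2734.8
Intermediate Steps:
J = 47/65 (J = -47*(-1/65) = 47/65 ≈ 0.72308)
k = -2181 (k = -39 - 34*63 = -39 - 2142 = -2181)
L = -319528/65 (L = 10 + 2*(43*(-58 + 47/65)) = 10 + 2*(43*(-3723/65)) = 10 + 2*(-160089/65) = 10 - 320178/65 = -319528/65 ≈ -4915.8)
k - L = -2181 - 1*(-319528/65) = -2181 + 319528/65 = 177763/65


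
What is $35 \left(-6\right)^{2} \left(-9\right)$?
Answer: $-11340$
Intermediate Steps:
$35 \left(-6\right)^{2} \left(-9\right) = 35 \cdot 36 \left(-9\right) = 1260 \left(-9\right) = -11340$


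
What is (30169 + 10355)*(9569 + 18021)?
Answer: 1118057160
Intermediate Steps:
(30169 + 10355)*(9569 + 18021) = 40524*27590 = 1118057160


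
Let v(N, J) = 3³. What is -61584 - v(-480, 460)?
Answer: -61611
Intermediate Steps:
v(N, J) = 27
-61584 - v(-480, 460) = -61584 - 1*27 = -61584 - 27 = -61611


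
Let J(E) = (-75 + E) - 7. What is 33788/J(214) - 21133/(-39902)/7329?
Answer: 39210416305/153183778 ≈ 255.97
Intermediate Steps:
J(E) = -82 + E
33788/J(214) - 21133/(-39902)/7329 = 33788/(-82 + 214) - 21133/(-39902)/7329 = 33788/132 - 21133*(-1/39902)*(1/7329) = 33788*(1/132) + (21133/39902)*(1/7329) = 8447/33 + 3019/41777394 = 39210416305/153183778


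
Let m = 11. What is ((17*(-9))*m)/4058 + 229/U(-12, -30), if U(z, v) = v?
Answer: -244943/30435 ≈ -8.0481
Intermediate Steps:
((17*(-9))*m)/4058 + 229/U(-12, -30) = ((17*(-9))*11)/4058 + 229/(-30) = -153*11*(1/4058) + 229*(-1/30) = -1683*1/4058 - 229/30 = -1683/4058 - 229/30 = -244943/30435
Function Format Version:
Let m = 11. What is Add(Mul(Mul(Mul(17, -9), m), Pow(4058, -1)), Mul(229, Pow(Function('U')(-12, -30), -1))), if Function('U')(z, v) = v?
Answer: Rational(-244943, 30435) ≈ -8.0481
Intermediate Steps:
Add(Mul(Mul(Mul(17, -9), m), Pow(4058, -1)), Mul(229, Pow(Function('U')(-12, -30), -1))) = Add(Mul(Mul(Mul(17, -9), 11), Pow(4058, -1)), Mul(229, Pow(-30, -1))) = Add(Mul(Mul(-153, 11), Rational(1, 4058)), Mul(229, Rational(-1, 30))) = Add(Mul(-1683, Rational(1, 4058)), Rational(-229, 30)) = Add(Rational(-1683, 4058), Rational(-229, 30)) = Rational(-244943, 30435)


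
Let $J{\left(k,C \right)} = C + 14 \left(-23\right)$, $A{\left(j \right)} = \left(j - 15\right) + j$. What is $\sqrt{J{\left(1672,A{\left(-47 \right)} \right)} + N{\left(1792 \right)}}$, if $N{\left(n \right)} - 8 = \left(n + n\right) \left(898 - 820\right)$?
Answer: $\sqrt{279129} \approx 528.33$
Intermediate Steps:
$N{\left(n \right)} = 8 + 156 n$ ($N{\left(n \right)} = 8 + \left(n + n\right) \left(898 - 820\right) = 8 + 2 n 78 = 8 + 156 n$)
$A{\left(j \right)} = -15 + 2 j$ ($A{\left(j \right)} = \left(-15 + j\right) + j = -15 + 2 j$)
$J{\left(k,C \right)} = -322 + C$ ($J{\left(k,C \right)} = C - 322 = -322 + C$)
$\sqrt{J{\left(1672,A{\left(-47 \right)} \right)} + N{\left(1792 \right)}} = \sqrt{\left(-322 + \left(-15 + 2 \left(-47\right)\right)\right) + \left(8 + 156 \cdot 1792\right)} = \sqrt{\left(-322 - 109\right) + \left(8 + 279552\right)} = \sqrt{\left(-322 - 109\right) + 279560} = \sqrt{-431 + 279560} = \sqrt{279129}$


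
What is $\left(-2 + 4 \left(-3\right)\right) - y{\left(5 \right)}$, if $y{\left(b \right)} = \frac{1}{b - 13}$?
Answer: $- \frac{111}{8} \approx -13.875$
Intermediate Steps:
$y{\left(b \right)} = \frac{1}{-13 + b}$
$\left(-2 + 4 \left(-3\right)\right) - y{\left(5 \right)} = \left(-2 + 4 \left(-3\right)\right) - \frac{1}{-13 + 5} = \left(-2 - 12\right) - \frac{1}{-8} = -14 - - \frac{1}{8} = -14 + \frac{1}{8} = - \frac{111}{8}$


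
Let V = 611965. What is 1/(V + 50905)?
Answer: 1/662870 ≈ 1.5086e-6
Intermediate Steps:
1/(V + 50905) = 1/(611965 + 50905) = 1/662870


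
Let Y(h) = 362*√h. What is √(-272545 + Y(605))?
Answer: √(-272545 + 3982*√5) ≈ 513.46*I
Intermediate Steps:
√(-272545 + Y(605)) = √(-272545 + 362*√605) = √(-272545 + 362*(11*√5)) = √(-272545 + 3982*√5)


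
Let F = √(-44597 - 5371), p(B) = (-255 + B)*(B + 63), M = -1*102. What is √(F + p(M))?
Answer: √(13923 + 12*I*√347) ≈ 118.0 + 0.9472*I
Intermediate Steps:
M = -102
p(B) = (-255 + B)*(63 + B)
F = 12*I*√347 (F = √(-49968) = 12*I*√347 ≈ 223.54*I)
√(F + p(M)) = √(12*I*√347 + (-16065 + (-102)² - 192*(-102))) = √(12*I*√347 + (-16065 + 10404 + 19584)) = √(12*I*√347 + 13923) = √(13923 + 12*I*√347)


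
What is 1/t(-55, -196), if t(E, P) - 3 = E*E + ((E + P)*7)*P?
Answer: 1/347400 ≈ 2.8785e-6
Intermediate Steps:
t(E, P) = 3 + E² + P*(7*E + 7*P) (t(E, P) = 3 + (E*E + ((E + P)*7)*P) = 3 + (E² + (7*E + 7*P)*P) = 3 + (E² + P*(7*E + 7*P)) = 3 + E² + P*(7*E + 7*P))
1/t(-55, -196) = 1/(3 + (-55)² + 7*(-196)² + 7*(-55)*(-196)) = 1/(3 + 3025 + 7*38416 + 75460) = 1/(3 + 3025 + 268912 + 75460) = 1/347400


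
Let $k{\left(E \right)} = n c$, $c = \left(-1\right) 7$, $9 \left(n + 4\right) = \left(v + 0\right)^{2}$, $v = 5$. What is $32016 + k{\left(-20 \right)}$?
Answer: $\frac{288221}{9} \approx 32025.0$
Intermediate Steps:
$n = - \frac{11}{9}$ ($n = -4 + \frac{\left(5 + 0\right)^{2}}{9} = -4 + \frac{5^{2}}{9} = -4 + \frac{1}{9} \cdot 25 = -4 + \frac{25}{9} = - \frac{11}{9} \approx -1.2222$)
$c = -7$
$k{\left(E \right)} = \frac{77}{9}$ ($k{\left(E \right)} = \left(- \frac{11}{9}\right) \left(-7\right) = \frac{77}{9}$)
$32016 + k{\left(-20 \right)} = 32016 + \frac{77}{9} = \frac{288221}{9}$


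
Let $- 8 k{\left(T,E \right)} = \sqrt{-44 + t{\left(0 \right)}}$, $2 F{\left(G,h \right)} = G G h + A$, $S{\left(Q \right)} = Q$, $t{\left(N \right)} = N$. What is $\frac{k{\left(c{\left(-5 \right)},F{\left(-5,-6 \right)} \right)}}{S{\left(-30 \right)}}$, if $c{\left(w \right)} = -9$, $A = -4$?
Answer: $\frac{i \sqrt{11}}{120} \approx 0.027639 i$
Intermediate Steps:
$F{\left(G,h \right)} = -2 + \frac{h G^{2}}{2}$ ($F{\left(G,h \right)} = \frac{G G h - 4}{2} = \frac{G^{2} h - 4}{2} = \frac{h G^{2} - 4}{2} = \frac{-4 + h G^{2}}{2} = -2 + \frac{h G^{2}}{2}$)
$k{\left(T,E \right)} = - \frac{i \sqrt{11}}{4}$ ($k{\left(T,E \right)} = - \frac{\sqrt{-44 + 0}}{8} = - \frac{\sqrt{-44}}{8} = - \frac{2 i \sqrt{11}}{8} = - \frac{i \sqrt{11}}{4}$)
$\frac{k{\left(c{\left(-5 \right)},F{\left(-5,-6 \right)} \right)}}{S{\left(-30 \right)}} = \frac{\left(- \frac{1}{4}\right) i \sqrt{11}}{-30} = - \frac{i \sqrt{11}}{4} \left(- \frac{1}{30}\right) = \frac{i \sqrt{11}}{120}$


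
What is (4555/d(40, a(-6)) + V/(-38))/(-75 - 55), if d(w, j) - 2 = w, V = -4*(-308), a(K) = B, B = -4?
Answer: -60673/103740 ≈ -0.58486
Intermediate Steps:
a(K) = -4
V = 1232
d(w, j) = 2 + w
(4555/d(40, a(-6)) + V/(-38))/(-75 - 55) = (4555/(2 + 40) + 1232/(-38))/(-75 - 55) = (4555/42 + 1232*(-1/38))/(-130) = -(4555*(1/42) - 616/19)/130 = -(4555/42 - 616/19)/130 = -1/130*60673/798 = -60673/103740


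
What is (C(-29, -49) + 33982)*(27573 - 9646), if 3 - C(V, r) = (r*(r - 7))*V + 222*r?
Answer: 2230817953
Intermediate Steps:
C(V, r) = 3 - 222*r - V*r*(-7 + r) (C(V, r) = 3 - ((r*(r - 7))*V + 222*r) = 3 - ((r*(-7 + r))*V + 222*r) = 3 - (V*r*(-7 + r) + 222*r) = 3 - (222*r + V*r*(-7 + r)) = 3 + (-222*r - V*r*(-7 + r)) = 3 - 222*r - V*r*(-7 + r))
(C(-29, -49) + 33982)*(27573 - 9646) = ((3 - 222*(-49) - 1*(-29)*(-49)² + 7*(-29)*(-49)) + 33982)*(27573 - 9646) = ((3 + 10878 - 1*(-29)*2401 + 9947) + 33982)*17927 = ((3 + 10878 + 69629 + 9947) + 33982)*17927 = (90457 + 33982)*17927 = 124439*17927 = 2230817953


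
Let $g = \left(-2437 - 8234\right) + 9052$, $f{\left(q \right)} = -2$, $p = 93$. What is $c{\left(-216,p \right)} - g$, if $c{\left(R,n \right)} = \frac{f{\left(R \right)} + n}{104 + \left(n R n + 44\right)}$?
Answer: $\frac{3024350193}{1868036} \approx 1619.0$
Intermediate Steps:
$g = -1619$ ($g = -10671 + 9052 = -1619$)
$c{\left(R,n \right)} = \frac{-2 + n}{148 + R n^{2}}$ ($c{\left(R,n \right)} = \frac{-2 + n}{104 + \left(n R n + 44\right)} = \frac{-2 + n}{104 + \left(R n n + 44\right)} = \frac{-2 + n}{104 + \left(R n^{2} + 44\right)} = \frac{-2 + n}{104 + \left(44 + R n^{2}\right)} = \frac{-2 + n}{148 + R n^{2}}$)
$c{\left(-216,p \right)} - g = \frac{-2 + 93}{148 - 216 \cdot 93^{2}} - -1619 = \frac{1}{148 - 1868184} \cdot 91 + 1619 = \frac{1}{-1868036} \cdot 91 + 1619 = \left(- \frac{1}{1868036}\right) 91 + 1619 = - \frac{91}{1868036} + 1619 = \frac{3024350193}{1868036}$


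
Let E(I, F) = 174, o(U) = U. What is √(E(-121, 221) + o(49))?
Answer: √223 ≈ 14.933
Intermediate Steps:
√(E(-121, 221) + o(49)) = √(174 + 49) = √223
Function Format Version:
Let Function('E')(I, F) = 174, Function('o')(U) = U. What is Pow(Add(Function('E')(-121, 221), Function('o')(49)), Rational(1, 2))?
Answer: Pow(223, Rational(1, 2)) ≈ 14.933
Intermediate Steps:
Pow(Add(Function('E')(-121, 221), Function('o')(49)), Rational(1, 2)) = Pow(Add(174, 49), Rational(1, 2)) = Pow(223, Rational(1, 2))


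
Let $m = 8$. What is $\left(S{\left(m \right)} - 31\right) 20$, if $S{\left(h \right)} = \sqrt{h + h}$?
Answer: $-540$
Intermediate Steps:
$S{\left(h \right)} = \sqrt{2} \sqrt{h}$ ($S{\left(h \right)} = \sqrt{2 h} = \sqrt{2} \sqrt{h}$)
$\left(S{\left(m \right)} - 31\right) 20 = \left(\sqrt{2} \sqrt{8} - 31\right) 20 = \left(\sqrt{2} \cdot 2 \sqrt{2} - 31\right) 20 = \left(4 - 31\right) 20 = \left(-27\right) 20 = -540$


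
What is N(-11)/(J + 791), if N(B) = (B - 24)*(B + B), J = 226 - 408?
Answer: 110/87 ≈ 1.2644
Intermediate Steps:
J = -182
N(B) = 2*B*(-24 + B) (N(B) = (-24 + B)*(2*B) = 2*B*(-24 + B))
N(-11)/(J + 791) = (2*(-11)*(-24 - 11))/(-182 + 791) = (2*(-11)*(-35))/609 = 770*(1/609) = 110/87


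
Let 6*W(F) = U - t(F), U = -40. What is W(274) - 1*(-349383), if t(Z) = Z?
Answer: 1047992/3 ≈ 3.4933e+5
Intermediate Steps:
W(F) = -20/3 - F/6 (W(F) = (-40 - F)/6 = -20/3 - F/6)
W(274) - 1*(-349383) = (-20/3 - ⅙*274) - 1*(-349383) = (-20/3 - 137/3) + 349383 = -157/3 + 349383 = 1047992/3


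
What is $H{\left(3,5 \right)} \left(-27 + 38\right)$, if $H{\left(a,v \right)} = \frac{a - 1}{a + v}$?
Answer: $\frac{11}{4} \approx 2.75$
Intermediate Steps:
$H{\left(a,v \right)} = \frac{-1 + a}{a + v}$
$H{\left(3,5 \right)} \left(-27 + 38\right) = \frac{-1 + 3}{3 + 5} \left(-27 + 38\right) = \frac{1}{8} \cdot 2 \cdot 11 = \frac{1}{4} \cdot 11 = \frac{11}{4}$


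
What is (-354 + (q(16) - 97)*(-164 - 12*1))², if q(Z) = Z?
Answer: 193265604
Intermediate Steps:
(-354 + (q(16) - 97)*(-164 - 12*1))² = (-354 + (16 - 97)*(-164 - 12*1))² = (-354 - 81*(-164 - 12))² = (-354 - 81*(-176))² = (-354 + 14256)² = 13902² = 193265604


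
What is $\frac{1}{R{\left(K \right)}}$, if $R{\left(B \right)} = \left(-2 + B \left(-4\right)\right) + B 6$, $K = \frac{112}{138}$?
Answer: $- \frac{69}{26} \approx -2.6538$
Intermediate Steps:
$K = \frac{56}{69}$ ($K = 112 \cdot \frac{1}{138} = \frac{56}{69} \approx 0.81159$)
$R{\left(B \right)} = -2 + 2 B$ ($R{\left(B \right)} = \left(-2 - 4 B\right) + 6 B = -2 + 2 B$)
$\frac{1}{R{\left(K \right)}} = \frac{1}{-2 + 2 \cdot \frac{56}{69}} = \frac{1}{-2 + \frac{112}{69}} = \frac{1}{- \frac{26}{69}} = - \frac{69}{26}$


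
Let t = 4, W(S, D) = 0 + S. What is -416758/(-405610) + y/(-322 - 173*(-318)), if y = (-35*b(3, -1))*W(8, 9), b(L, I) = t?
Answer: 2792380667/2772952765 ≈ 1.0070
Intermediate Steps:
W(S, D) = S
b(L, I) = 4
y = -1120 (y = -35*4*8 = -140*8 = -1120)
-416758/(-405610) + y/(-322 - 173*(-318)) = -416758/(-405610) - 1120/(-322 - 173*(-318)) = -416758*(-1/405610) - 1120/(-322 + 55014) = 208379/202805 - 1120/54692 = 208379/202805 - 1120*1/54692 = 208379/202805 - 280/13673 = 2792380667/2772952765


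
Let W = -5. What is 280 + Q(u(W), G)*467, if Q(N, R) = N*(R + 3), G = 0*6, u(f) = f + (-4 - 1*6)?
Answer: -20735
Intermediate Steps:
u(f) = -10 + f (u(f) = f + (-4 - 6) = f - 10 = -10 + f)
G = 0
Q(N, R) = N*(3 + R)
280 + Q(u(W), G)*467 = 280 + ((-10 - 5)*(3 + 0))*467 = 280 - 15*3*467 = 280 - 45*467 = 280 - 21015 = -20735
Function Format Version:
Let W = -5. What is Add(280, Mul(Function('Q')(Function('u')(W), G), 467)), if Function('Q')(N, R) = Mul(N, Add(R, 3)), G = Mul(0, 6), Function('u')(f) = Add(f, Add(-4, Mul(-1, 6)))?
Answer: -20735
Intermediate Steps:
Function('u')(f) = Add(-10, f) (Function('u')(f) = Add(f, Add(-4, -6)) = Add(f, -10) = Add(-10, f))
G = 0
Function('Q')(N, R) = Mul(N, Add(3, R))
Add(280, Mul(Function('Q')(Function('u')(W), G), 467)) = Add(280, Mul(Mul(Add(-10, -5), Add(3, 0)), 467)) = Add(280, Mul(Mul(-15, 3), 467)) = Add(280, Mul(-45, 467)) = Add(280, -21015) = -20735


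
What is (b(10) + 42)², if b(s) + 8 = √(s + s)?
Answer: 1176 + 136*√5 ≈ 1480.1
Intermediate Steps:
b(s) = -8 + √2*√s (b(s) = -8 + √(s + s) = -8 + √(2*s) = -8 + √2*√s)
(b(10) + 42)² = ((-8 + √2*√10) + 42)² = ((-8 + 2*√5) + 42)² = (34 + 2*√5)²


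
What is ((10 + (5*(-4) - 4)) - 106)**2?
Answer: 14400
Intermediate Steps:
((10 + (5*(-4) - 4)) - 106)**2 = ((10 + (-20 - 4)) - 106)**2 = ((10 - 24) - 106)**2 = (-14 - 106)**2 = (-120)**2 = 14400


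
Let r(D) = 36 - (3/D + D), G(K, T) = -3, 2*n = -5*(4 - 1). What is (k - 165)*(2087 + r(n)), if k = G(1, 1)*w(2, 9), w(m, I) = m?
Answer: -3643839/10 ≈ -3.6438e+5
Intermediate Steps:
n = -15/2 (n = (-5*(4 - 1))/2 = (-5*3)/2 = (½)*(-15) = -15/2 ≈ -7.5000)
r(D) = 36 - D - 3/D (r(D) = 36 - (D + 3/D) = 36 + (-D - 3/D) = 36 - D - 3/D)
k = -6 (k = -3*2 = -6)
(k - 165)*(2087 + r(n)) = (-6 - 165)*(2087 + (36 - 1*(-15/2) - 3/(-15/2))) = -171*(2087 + (36 + 15/2 - 3*(-2/15))) = -171*(2087 + (36 + 15/2 + ⅖)) = -171*(2087 + 439/10) = -171*21309/10 = -3643839/10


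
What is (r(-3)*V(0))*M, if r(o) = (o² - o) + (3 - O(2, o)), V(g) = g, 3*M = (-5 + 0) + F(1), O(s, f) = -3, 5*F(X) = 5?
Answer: 0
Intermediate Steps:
F(X) = 1 (F(X) = (⅕)*5 = 1)
M = -4/3 (M = ((-5 + 0) + 1)/3 = (-5 + 1)/3 = (⅓)*(-4) = -4/3 ≈ -1.3333)
r(o) = 6 + o² - o (r(o) = (o² - o) + (3 - 1*(-3)) = (o² - o) + (3 + 3) = (o² - o) + 6 = 6 + o² - o)
(r(-3)*V(0))*M = ((6 + (-3)² - 1*(-3))*0)*(-4/3) = ((6 + 9 + 3)*0)*(-4/3) = (18*0)*(-4/3) = 0*(-4/3) = 0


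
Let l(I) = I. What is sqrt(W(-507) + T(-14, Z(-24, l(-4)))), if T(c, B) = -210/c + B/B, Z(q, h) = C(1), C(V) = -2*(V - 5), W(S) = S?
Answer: I*sqrt(491) ≈ 22.159*I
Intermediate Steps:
C(V) = 10 - 2*V (C(V) = -2*(-5 + V) = 10 - 2*V)
Z(q, h) = 8 (Z(q, h) = 10 - 2*1 = 10 - 2 = 8)
T(c, B) = 1 - 210/c (T(c, B) = -210/c + 1 = 1 - 210/c)
sqrt(W(-507) + T(-14, Z(-24, l(-4)))) = sqrt(-507 + (-210 - 14)/(-14)) = sqrt(-507 - 1/14*(-224)) = sqrt(-507 + 16) = sqrt(-491) = I*sqrt(491)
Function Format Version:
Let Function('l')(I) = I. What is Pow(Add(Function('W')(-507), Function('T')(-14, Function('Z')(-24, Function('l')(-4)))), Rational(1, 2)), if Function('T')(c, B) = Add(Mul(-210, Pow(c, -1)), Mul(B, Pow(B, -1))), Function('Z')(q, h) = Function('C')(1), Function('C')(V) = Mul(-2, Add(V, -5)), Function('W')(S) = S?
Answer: Mul(I, Pow(491, Rational(1, 2))) ≈ Mul(22.159, I)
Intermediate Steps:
Function('C')(V) = Add(10, Mul(-2, V)) (Function('C')(V) = Mul(-2, Add(-5, V)) = Add(10, Mul(-2, V)))
Function('Z')(q, h) = 8 (Function('Z')(q, h) = Add(10, Mul(-2, 1)) = Add(10, -2) = 8)
Function('T')(c, B) = Add(1, Mul(-210, Pow(c, -1))) (Function('T')(c, B) = Add(Mul(-210, Pow(c, -1)), 1) = Add(1, Mul(-210, Pow(c, -1))))
Pow(Add(Function('W')(-507), Function('T')(-14, Function('Z')(-24, Function('l')(-4)))), Rational(1, 2)) = Pow(Add(-507, Mul(Pow(-14, -1), Add(-210, -14))), Rational(1, 2)) = Pow(Add(-507, Mul(Rational(-1, 14), -224)), Rational(1, 2)) = Pow(Add(-507, 16), Rational(1, 2)) = Pow(-491, Rational(1, 2)) = Mul(I, Pow(491, Rational(1, 2)))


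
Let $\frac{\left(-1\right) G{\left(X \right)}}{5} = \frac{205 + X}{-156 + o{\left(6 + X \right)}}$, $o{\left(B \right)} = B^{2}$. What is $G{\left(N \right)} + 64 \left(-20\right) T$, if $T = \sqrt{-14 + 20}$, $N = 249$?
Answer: $- \frac{2270}{64869} - 1280 \sqrt{6} \approx -3135.4$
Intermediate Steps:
$T = \sqrt{6} \approx 2.4495$
$G{\left(X \right)} = - \frac{5 \left(205 + X\right)}{-156 + \left(6 + X\right)^{2}}$ ($G{\left(X \right)} = - 5 \frac{205 + X}{-156 + \left(6 + X\right)^{2}} = - \frac{5 \left(205 + X\right)}{-156 + \left(6 + X\right)^{2}}$)
$G{\left(N \right)} + 64 \left(-20\right) T = \frac{5 \left(-205 - 249\right)}{-156 + \left(6 + 249\right)^{2}} + 64 \left(-20\right) \sqrt{6} = \frac{5 \left(-205 - 249\right)}{-156 + 255^{2}} - 1280 \sqrt{6} = 5 \frac{1}{-156 + 65025} \left(-454\right) - 1280 \sqrt{6} = 5 \cdot \frac{1}{64869} \left(-454\right) - 1280 \sqrt{6} = - \frac{2270}{64869} - 1280 \sqrt{6}$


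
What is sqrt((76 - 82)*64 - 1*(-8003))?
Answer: sqrt(7619) ≈ 87.287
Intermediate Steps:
sqrt((76 - 82)*64 - 1*(-8003)) = sqrt(-6*64 + 8003) = sqrt(-384 + 8003) = sqrt(7619)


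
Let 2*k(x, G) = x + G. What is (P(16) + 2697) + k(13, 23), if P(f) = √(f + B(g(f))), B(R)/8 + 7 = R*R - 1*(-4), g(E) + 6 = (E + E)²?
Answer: 2715 + 6*√230294 ≈ 5594.3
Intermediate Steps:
k(x, G) = G/2 + x/2 (k(x, G) = (x + G)/2 = (G + x)/2 = G/2 + x/2)
g(E) = -6 + 4*E² (g(E) = -6 + (E + E)² = -6 + (2*E)² = -6 + 4*E²)
B(R) = -24 + 8*R² (B(R) = -56 + 8*(R*R - 1*(-4)) = -56 + 8*(R² + 4) = -56 + 8*(4 + R²) = -56 + (32 + 8*R²) = -24 + 8*R²)
P(f) = √(-24 + f + 8*(-6 + 4*f²)²) (P(f) = √(f + (-24 + 8*(-6 + 4*f²)²)) = √(-24 + f + 8*(-6 + 4*f²)²))
(P(16) + 2697) + k(13, 23) = (√(-24 + 16 + 32*(-3 + 2*16²)²) + 2697) + ((½)*23 + (½)*13) = (√(-24 + 16 + 32*(-3 + 2*256)²) + 2697) + (23/2 + 13/2) = (√(-24 + 16 + 32*(-3 + 512)²) + 2697) + 18 = (√(-24 + 16 + 32*509²) + 2697) + 18 = (√(-24 + 16 + 32*259081) + 2697) + 18 = (√(-24 + 16 + 8290592) + 2697) + 18 = (√8290584 + 2697) + 18 = (6*√230294 + 2697) + 18 = (2697 + 6*√230294) + 18 = 2715 + 6*√230294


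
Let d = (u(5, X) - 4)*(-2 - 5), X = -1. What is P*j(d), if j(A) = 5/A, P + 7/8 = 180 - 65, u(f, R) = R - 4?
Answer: 4565/504 ≈ 9.0575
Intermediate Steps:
u(f, R) = -4 + R
d = 63 (d = ((-4 - 1) - 4)*(-2 - 5) = (-5 - 4)*(-7) = -9*(-7) = 63)
P = 913/8 (P = -7/8 + (180 - 65) = -7/8 + 115 = 913/8 ≈ 114.13)
P*j(d) = 913*(5/63)/8 = 913*(5*(1/63))/8 = (913/8)*(5/63) = 4565/504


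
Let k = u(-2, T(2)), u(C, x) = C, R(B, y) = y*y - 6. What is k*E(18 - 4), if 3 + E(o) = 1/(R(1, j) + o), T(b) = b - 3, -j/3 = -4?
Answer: 455/76 ≈ 5.9868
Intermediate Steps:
j = 12 (j = -3*(-4) = 12)
T(b) = -3 + b
R(B, y) = -6 + y² (R(B, y) = y² - 6 = -6 + y²)
E(o) = -3 + 1/(138 + o) (E(o) = -3 + 1/((-6 + 12²) + o) = -3 + 1/((-6 + 144) + o) = -3 + 1/(138 + o))
k = -2
k*E(18 - 4) = -2*(-413 - 3*(18 - 4))/(138 + (18 - 4)) = -2*(-413 - 3*14)/(138 + 14) = -2*(-413 - 42)/152 = -(-455)/76 = -2*(-455/152) = 455/76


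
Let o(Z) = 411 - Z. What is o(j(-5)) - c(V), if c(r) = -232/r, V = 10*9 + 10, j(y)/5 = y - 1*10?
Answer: 12208/25 ≈ 488.32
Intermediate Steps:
j(y) = -50 + 5*y (j(y) = 5*(y - 1*10) = 5*(y - 10) = 5*(-10 + y) = -50 + 5*y)
V = 100 (V = 90 + 10 = 100)
o(j(-5)) - c(V) = (411 - (-50 + 5*(-5))) - (-232)/100 = (411 - (-50 - 25)) - (-232)/100 = (411 - 1*(-75)) - 1*(-58/25) = (411 + 75) + 58/25 = 486 + 58/25 = 12208/25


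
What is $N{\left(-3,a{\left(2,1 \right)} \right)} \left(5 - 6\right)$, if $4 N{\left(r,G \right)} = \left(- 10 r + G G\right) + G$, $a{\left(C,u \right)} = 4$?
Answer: $- \frac{25}{2} \approx -12.5$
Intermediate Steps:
$N{\left(r,G \right)} = - \frac{5 r}{2} + \frac{G}{4} + \frac{G^{2}}{4}$ ($N{\left(r,G \right)} = \frac{\left(- 10 r + G G\right) + G}{4} = \frac{\left(- 10 r + G^{2}\right) + G}{4} = \frac{\left(G^{2} - 10 r\right) + G}{4} = \frac{G + G^{2} - 10 r}{4} = - \frac{5 r}{2} + \frac{G}{4} + \frac{G^{2}}{4}$)
$N{\left(-3,a{\left(2,1 \right)} \right)} \left(5 - 6\right) = \left(\left(- \frac{5}{2}\right) \left(-3\right) + \frac{1}{4} \cdot 4 + \frac{4^{2}}{4}\right) \left(5 - 6\right) = \left(\frac{15}{2} + 1 + \frac{1}{4} \cdot 16\right) \left(-1\right) = \left(\frac{15}{2} + 1 + 4\right) \left(-1\right) = \frac{25}{2} \left(-1\right) = - \frac{25}{2}$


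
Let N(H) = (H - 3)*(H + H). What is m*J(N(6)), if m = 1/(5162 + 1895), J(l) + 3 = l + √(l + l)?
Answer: 33/7057 + 6*√2/7057 ≈ 0.0058786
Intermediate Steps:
N(H) = 2*H*(-3 + H) (N(H) = (-3 + H)*(2*H) = 2*H*(-3 + H))
J(l) = -3 + l + √2*√l (J(l) = -3 + (l + √(l + l)) = -3 + (l + √(2*l)) = -3 + (l + √2*√l) = -3 + l + √2*√l)
m = 1/7057 ≈ 0.00014170
m*J(N(6)) = (-3 + 2*6*(-3 + 6) + √2*√(2*6*(-3 + 6)))/7057 = (-3 + 2*6*3 + √2*√(2*6*3))/7057 = (-3 + 36 + √2*√36)/7057 = (-3 + 36 + √2*6)/7057 = (-3 + 36 + 6*√2)/7057 = (33 + 6*√2)/7057 = 33/7057 + 6*√2/7057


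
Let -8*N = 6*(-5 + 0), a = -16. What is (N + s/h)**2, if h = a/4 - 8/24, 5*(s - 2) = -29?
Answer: 1447209/67600 ≈ 21.408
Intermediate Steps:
s = -19/5 (s = 2 + (1/5)*(-29) = 2 - 29/5 = -19/5 ≈ -3.8000)
h = -13/3 (h = -16/4 - 8/24 = -16*1/4 - 8*1/24 = -4 - 1/3 = -13/3 ≈ -4.3333)
N = 15/4 (N = -3*(-5 + 0)/4 = -3*(-5)/4 = -1/8*(-30) = 15/4 ≈ 3.7500)
(N + s/h)**2 = (15/4 - 19/(5*(-13/3)))**2 = (15/4 - 19/5*(-3/13))**2 = (15/4 + 57/65)**2 = (1203/260)**2 = 1447209/67600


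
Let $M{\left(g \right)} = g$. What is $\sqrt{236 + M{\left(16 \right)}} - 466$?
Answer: $-466 + 6 \sqrt{7} \approx -450.13$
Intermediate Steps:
$\sqrt{236 + M{\left(16 \right)}} - 466 = \sqrt{236 + 16} - 466 = \sqrt{252} - 466 = 6 \sqrt{7} - 466 = -466 + 6 \sqrt{7}$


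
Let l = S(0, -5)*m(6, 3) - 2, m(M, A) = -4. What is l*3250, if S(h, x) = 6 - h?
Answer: -84500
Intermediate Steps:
l = -26 (l = (6 - 1*0)*(-4) - 2 = (6 + 0)*(-4) - 2 = 6*(-4) - 2 = -24 - 2 = -26)
l*3250 = -26*3250 = -84500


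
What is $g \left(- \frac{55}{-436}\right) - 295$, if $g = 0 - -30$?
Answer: $- \frac{63485}{218} \approx -291.22$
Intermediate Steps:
$g = 30$ ($g = 0 + 30 = 30$)
$g \left(- \frac{55}{-436}\right) - 295 = 30 \left(- \frac{55}{-436}\right) - 295 = 30 \left(\left(-55\right) \left(- \frac{1}{436}\right)\right) - 295 = 30 \cdot \frac{55}{436} - 295 = \frac{825}{218} - 295 = - \frac{63485}{218}$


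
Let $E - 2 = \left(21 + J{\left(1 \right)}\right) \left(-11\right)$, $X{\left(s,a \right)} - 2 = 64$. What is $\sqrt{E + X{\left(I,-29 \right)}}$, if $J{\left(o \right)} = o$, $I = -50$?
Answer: $i \sqrt{174} \approx 13.191 i$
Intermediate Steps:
$X{\left(s,a \right)} = 66$ ($X{\left(s,a \right)} = 2 + 64 = 66$)
$E = -240$ ($E = 2 + \left(21 + 1\right) \left(-11\right) = 2 + 22 \left(-11\right) = 2 - 242 = -240$)
$\sqrt{E + X{\left(I,-29 \right)}} = \sqrt{-240 + 66} = \sqrt{-174} = i \sqrt{174}$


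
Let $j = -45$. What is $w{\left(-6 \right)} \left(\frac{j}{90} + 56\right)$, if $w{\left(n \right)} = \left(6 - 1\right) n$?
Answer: $-1665$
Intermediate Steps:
$w{\left(n \right)} = 5 n$
$w{\left(-6 \right)} \left(\frac{j}{90} + 56\right) = 5 \left(-6\right) \left(- \frac{45}{90} + 56\right) = - 30 \left(\left(-45\right) \frac{1}{90} + 56\right) = - 30 \left(- \frac{1}{2} + 56\right) = \left(-30\right) \frac{111}{2} = -1665$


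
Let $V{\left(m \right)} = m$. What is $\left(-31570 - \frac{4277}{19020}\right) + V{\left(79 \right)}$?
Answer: $- \frac{598963097}{19020} \approx -31491.0$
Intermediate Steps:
$\left(-31570 - \frac{4277}{19020}\right) + V{\left(79 \right)} = \left(-31570 - \frac{4277}{19020}\right) + 79 = - \frac{600465677}{19020} + 79 = - \frac{598963097}{19020}$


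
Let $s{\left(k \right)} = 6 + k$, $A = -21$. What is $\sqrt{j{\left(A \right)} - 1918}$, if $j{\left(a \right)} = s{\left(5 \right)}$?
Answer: $i \sqrt{1907} \approx 43.669 i$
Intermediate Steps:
$j{\left(a \right)} = 11$ ($j{\left(a \right)} = 6 + 5 = 11$)
$\sqrt{j{\left(A \right)} - 1918} = \sqrt{11 - 1918} = \sqrt{-1907} = i \sqrt{1907}$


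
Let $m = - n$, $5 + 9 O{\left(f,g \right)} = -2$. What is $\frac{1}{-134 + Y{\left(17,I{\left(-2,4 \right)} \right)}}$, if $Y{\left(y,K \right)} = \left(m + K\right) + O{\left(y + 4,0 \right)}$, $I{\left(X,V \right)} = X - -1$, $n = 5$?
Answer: $- \frac{9}{1267} \approx -0.0071034$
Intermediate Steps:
$O{\left(f,g \right)} = - \frac{7}{9}$ ($O{\left(f,g \right)} = - \frac{5}{9} + \frac{1}{9} \left(-2\right) = - \frac{5}{9} - \frac{2}{9} = - \frac{7}{9}$)
$m = -5$ ($m = \left(-1\right) 5 = -5$)
$I{\left(X,V \right)} = 1 + X$ ($I{\left(X,V \right)} = X + 1 = 1 + X$)
$Y{\left(y,K \right)} = - \frac{52}{9} + K$ ($Y{\left(y,K \right)} = \left(-5 + K\right) - \frac{7}{9} = - \frac{52}{9} + K$)
$\frac{1}{-134 + Y{\left(17,I{\left(-2,4 \right)} \right)}} = \frac{1}{-134 + \left(- \frac{52}{9} + \left(1 - 2\right)\right)} = \frac{1}{-134 - \frac{61}{9}} = \frac{1}{- \frac{1267}{9}} = - \frac{9}{1267}$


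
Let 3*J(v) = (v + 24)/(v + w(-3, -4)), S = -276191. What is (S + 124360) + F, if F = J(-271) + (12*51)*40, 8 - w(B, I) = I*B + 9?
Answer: -108502805/852 ≈ -1.2735e+5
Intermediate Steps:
w(B, I) = -1 - B*I (w(B, I) = 8 - (I*B + 9) = 8 - (B*I + 9) = 8 - (9 + B*I) = 8 + (-9 - B*I) = -1 - B*I)
J(v) = (24 + v)/(3*(-13 + v)) (J(v) = ((v + 24)/(v + (-1 - 1*(-3)*(-4))))/3 = ((24 + v)/(v + (-1 - 12)))/3 = ((24 + v)/(v - 13))/3 = ((24 + v)/(-13 + v))/3 = (24 + v)/(3*(-13 + v)))
F = 20857207/852 (F = (24 - 271)/(3*(-13 - 271)) + (12*51)*40 = (⅓)*(-247)/(-284) + 612*40 = (⅓)*(-1/284)*(-247) + 24480 = 247/852 + 24480 = 20857207/852 ≈ 24480.)
(S + 124360) + F = (-276191 + 124360) + 20857207/852 = -151831 + 20857207/852 = -108502805/852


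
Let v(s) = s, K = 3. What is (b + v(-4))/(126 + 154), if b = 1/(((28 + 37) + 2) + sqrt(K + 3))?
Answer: -3573/251048 - sqrt(6)/1255240 ≈ -0.014234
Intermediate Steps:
b = 1/(67 + sqrt(6)) (b = 1/(((28 + 37) + 2) + sqrt(3 + 3)) = 1/((65 + 2) + sqrt(6)) = 1/(67 + sqrt(6)) ≈ 0.014399)
(b + v(-4))/(126 + 154) = ((67/4483 - sqrt(6)/4483) - 4)/(126 + 154) = (-17865/4483 - sqrt(6)/4483)/280 = -3573/251048 - sqrt(6)/1255240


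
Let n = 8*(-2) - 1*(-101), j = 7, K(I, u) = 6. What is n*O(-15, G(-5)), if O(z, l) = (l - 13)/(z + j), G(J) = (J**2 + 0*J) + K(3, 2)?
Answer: -765/4 ≈ -191.25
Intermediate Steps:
G(J) = 6 + J**2 (G(J) = (J**2 + 0*J) + 6 = (J**2 + 0) + 6 = J**2 + 6 = 6 + J**2)
O(z, l) = (-13 + l)/(7 + z) (O(z, l) = (l - 13)/(z + 7) = (-13 + l)/(7 + z))
n = 85 (n = -16 + 101 = 85)
n*O(-15, G(-5)) = 85*((-13 + (6 + (-5)**2))/(7 - 15)) = 85*((-13 + (6 + 25))/(-8)) = 85*(-(-13 + 31)/8) = 85*(-1/8*18) = 85*(-9/4) = -765/4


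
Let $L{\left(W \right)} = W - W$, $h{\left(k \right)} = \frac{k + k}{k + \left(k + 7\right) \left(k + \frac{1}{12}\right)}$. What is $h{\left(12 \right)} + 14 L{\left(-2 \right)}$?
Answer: $\frac{288}{2899} \approx 0.099345$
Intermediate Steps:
$h{\left(k \right)} = \frac{2 k}{k + \left(7 + k\right) \left(\frac{1}{12} + k\right)}$ ($h{\left(k \right)} = \frac{2 k}{k + \left(7 + k\right) \left(k + \frac{1}{12}\right)} = \frac{2 k}{k + \left(7 + k\right) \left(\frac{1}{12} + k\right)}$)
$L{\left(W \right)} = 0$
$h{\left(12 \right)} + 14 L{\left(-2 \right)} = 24 \cdot 12 \frac{1}{7 + 12 \cdot 12^{2} + 97 \cdot 12} + 14 \cdot 0 = 24 \cdot 12 \frac{1}{7 + 12 \cdot 144 + 1164} + 0 = 24 \cdot 12 \frac{1}{7 + 1728 + 1164} + 0 = 24 \cdot 12 \cdot \frac{1}{2899} + 0 = \frac{288}{2899} + 0 = \frac{288}{2899}$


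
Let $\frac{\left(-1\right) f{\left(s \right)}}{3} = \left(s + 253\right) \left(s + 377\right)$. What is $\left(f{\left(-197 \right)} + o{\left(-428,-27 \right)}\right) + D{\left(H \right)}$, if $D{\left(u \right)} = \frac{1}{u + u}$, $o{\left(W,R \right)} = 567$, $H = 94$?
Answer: $- \frac{5578523}{188} \approx -29673.0$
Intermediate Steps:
$f{\left(s \right)} = - 3 \left(253 + s\right) \left(377 + s\right)$ ($f{\left(s \right)} = - 3 \left(s + 253\right) \left(s + 377\right) = - 3 \left(253 + s\right) \left(377 + s\right)$)
$D{\left(u \right)} = \frac{1}{2 u}$
$\left(f{\left(-197 \right)} + o{\left(-428,-27 \right)}\right) + D{\left(H \right)} = \left(\left(-286143 - -372330 - 3 \left(-197\right)^{2}\right) + 567\right) + \frac{1}{2 \cdot 94} = \left(\left(-286143 + 372330 - 116427\right) + 567\right) + \frac{1}{2} \cdot \frac{1}{94} = \left(\left(-286143 + 372330 - 116427\right) + 567\right) + \frac{1}{188} = \left(-30240 + 567\right) + \frac{1}{188} = -29673 + \frac{1}{188} = - \frac{5578523}{188}$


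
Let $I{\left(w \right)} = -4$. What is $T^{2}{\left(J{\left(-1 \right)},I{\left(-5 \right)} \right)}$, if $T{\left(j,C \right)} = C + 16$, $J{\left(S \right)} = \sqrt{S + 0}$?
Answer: $144$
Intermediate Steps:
$J{\left(S \right)} = \sqrt{S}$
$T{\left(j,C \right)} = 16 + C$
$T^{2}{\left(J{\left(-1 \right)},I{\left(-5 \right)} \right)} = \left(16 - 4\right)^{2} = 12^{2} = 144$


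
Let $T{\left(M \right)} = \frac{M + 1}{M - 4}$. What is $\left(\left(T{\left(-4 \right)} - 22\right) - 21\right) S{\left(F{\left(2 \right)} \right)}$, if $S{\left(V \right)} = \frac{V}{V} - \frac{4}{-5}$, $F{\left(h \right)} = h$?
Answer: $- \frac{3069}{40} \approx -76.725$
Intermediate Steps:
$T{\left(M \right)} = \frac{1 + M}{-4 + M}$
$S{\left(V \right)} = \frac{9}{5}$ ($S{\left(V \right)} = 1 - - \frac{4}{5} = 1 + \frac{4}{5} = \frac{9}{5}$)
$\left(\left(T{\left(-4 \right)} - 22\right) - 21\right) S{\left(F{\left(2 \right)} \right)} = \left(\left(\frac{1 - 4}{-4 - 4} - 22\right) - 21\right) \frac{9}{5} = \left(\left(\frac{1}{-8} \left(-3\right) - 22\right) - 21\right) \frac{9}{5} = \left(\left(\left(- \frac{1}{8}\right) \left(-3\right) - 22\right) - 21\right) \frac{9}{5} = \left(\left(\frac{3}{8} - 22\right) - 21\right) \frac{9}{5} = \left(- \frac{173}{8} - 21\right) \frac{9}{5} = \left(- \frac{341}{8}\right) \frac{9}{5} = - \frac{3069}{40}$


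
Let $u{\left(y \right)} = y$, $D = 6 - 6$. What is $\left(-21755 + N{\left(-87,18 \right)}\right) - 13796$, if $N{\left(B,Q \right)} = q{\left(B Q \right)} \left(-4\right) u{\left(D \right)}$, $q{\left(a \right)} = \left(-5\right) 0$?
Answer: $-35551$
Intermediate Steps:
$D = 0$ ($D = 6 - 6 = 0$)
$q{\left(a \right)} = 0$
$N{\left(B,Q \right)} = 0$ ($N{\left(B,Q \right)} = 0 \left(-4\right) 0 = 0 \cdot 0 = 0$)
$\left(-21755 + N{\left(-87,18 \right)}\right) - 13796 = \left(-21755 + 0\right) - 13796 = -21755 - 13796 = -35551$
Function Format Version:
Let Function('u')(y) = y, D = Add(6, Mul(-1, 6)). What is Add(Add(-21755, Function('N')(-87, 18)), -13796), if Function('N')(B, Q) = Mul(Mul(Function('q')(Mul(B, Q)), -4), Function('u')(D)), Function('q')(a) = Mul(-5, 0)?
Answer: -35551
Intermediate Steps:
D = 0 (D = Add(6, -6) = 0)
Function('q')(a) = 0
Function('N')(B, Q) = 0 (Function('N')(B, Q) = Mul(Mul(0, -4), 0) = Mul(0, 0) = 0)
Add(Add(-21755, Function('N')(-87, 18)), -13796) = Add(Add(-21755, 0), -13796) = Add(-21755, -13796) = -35551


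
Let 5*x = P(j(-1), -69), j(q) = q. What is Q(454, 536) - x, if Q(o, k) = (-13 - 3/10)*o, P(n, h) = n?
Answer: -6038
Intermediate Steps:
Q(o, k) = -133*o/10 (Q(o, k) = (-13 - 3*⅒)*o = (-13 - 3/10)*o = -133*o/10)
x = -⅕ (x = (⅕)*(-1) = -⅕ ≈ -0.20000)
Q(454, 536) - x = -133/10*454 - 1*(-⅕) = -30191/5 + ⅕ = -6038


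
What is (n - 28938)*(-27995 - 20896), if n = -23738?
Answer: 2575382316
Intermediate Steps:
(n - 28938)*(-27995 - 20896) = (-23738 - 28938)*(-27995 - 20896) = -52676*(-48891) = 2575382316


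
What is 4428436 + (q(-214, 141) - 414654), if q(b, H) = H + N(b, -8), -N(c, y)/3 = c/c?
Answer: 4013920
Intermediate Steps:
N(c, y) = -3 (N(c, y) = -3*c/c = -3*1 = -3)
q(b, H) = -3 + H (q(b, H) = H - 3 = -3 + H)
4428436 + (q(-214, 141) - 414654) = 4428436 + ((-3 + 141) - 414654) = 4428436 + (138 - 414654) = 4428436 - 414516 = 4013920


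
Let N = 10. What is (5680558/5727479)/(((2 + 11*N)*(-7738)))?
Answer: -2840279/2481877020112 ≈ -1.1444e-6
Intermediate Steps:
(5680558/5727479)/(((2 + 11*N)*(-7738))) = (5680558/5727479)/(((2 + 11*10)*(-7738))) = (5680558*(1/5727479))/(((2 + 110)*(-7738))) = 5680558/(5727479*((112*(-7738)))) = (5680558/5727479)/(-866656) = (5680558/5727479)*(-1/866656) = -2840279/2481877020112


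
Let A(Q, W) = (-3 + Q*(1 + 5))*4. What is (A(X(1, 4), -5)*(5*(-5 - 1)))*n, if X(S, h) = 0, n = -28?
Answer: -10080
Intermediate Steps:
A(Q, W) = -12 + 24*Q (A(Q, W) = (-3 + Q*6)*4 = (-3 + 6*Q)*4 = -12 + 24*Q)
(A(X(1, 4), -5)*(5*(-5 - 1)))*n = ((-12 + 24*0)*(5*(-5 - 1)))*(-28) = ((-12 + 0)*(5*(-6)))*(-28) = -12*(-30)*(-28) = 360*(-28) = -10080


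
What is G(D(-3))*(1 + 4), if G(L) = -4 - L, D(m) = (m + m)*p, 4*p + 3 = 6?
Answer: 5/2 ≈ 2.5000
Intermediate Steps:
p = ¾ (p = -¾ + (¼)*6 = -¾ + 3/2 = ¾ ≈ 0.75000)
D(m) = 3*m/2 (D(m) = (m + m)*(¾) = (2*m)*(¾) = 3*m/2)
G(D(-3))*(1 + 4) = (-4 - 3*(-3)/2)*(1 + 4) = (-4 - 1*(-9/2))*5 = (-4 + 9/2)*5 = (½)*5 = 5/2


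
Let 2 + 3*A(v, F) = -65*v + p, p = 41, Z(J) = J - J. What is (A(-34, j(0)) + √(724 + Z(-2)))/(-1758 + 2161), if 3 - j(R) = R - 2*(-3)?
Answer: 173/93 + 2*√181/403 ≈ 1.9270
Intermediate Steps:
Z(J) = 0
j(R) = -3 - R (j(R) = 3 - (R - 2*(-3)) = 3 - (R + 6) = 3 - (6 + R) = 3 + (-6 - R) = -3 - R)
A(v, F) = 13 - 65*v/3 (A(v, F) = -⅔ + (-65*v + 41)/3 = -⅔ + (41 - 65*v)/3 = -⅔ + (41/3 - 65*v/3) = 13 - 65*v/3)
(A(-34, j(0)) + √(724 + Z(-2)))/(-1758 + 2161) = ((13 - 65/3*(-34)) + √(724 + 0))/(-1758 + 2161) = ((13 + 2210/3) + √724)/403 = (2249/3 + 2*√181)*(1/403) = 173/93 + 2*√181/403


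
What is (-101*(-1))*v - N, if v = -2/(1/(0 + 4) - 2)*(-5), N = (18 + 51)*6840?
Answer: -3307760/7 ≈ -4.7254e+5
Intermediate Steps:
N = 471960 (N = 69*6840 = 471960)
v = -40/7 (v = -2/(1/4 - 2)*(-5) = -2/(¼ - 2)*(-5) = -2/(-7/4)*(-5) = -2*(-4/7)*(-5) = (8/7)*(-5) = -40/7 ≈ -5.7143)
(-101*(-1))*v - N = -101*(-1)*(-40/7) - 1*471960 = 101*(-40/7) - 471960 = -4040/7 - 471960 = -3307760/7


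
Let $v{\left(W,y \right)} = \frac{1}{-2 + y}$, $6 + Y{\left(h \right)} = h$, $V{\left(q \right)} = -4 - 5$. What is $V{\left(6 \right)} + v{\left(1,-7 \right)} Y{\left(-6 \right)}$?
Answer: $- \frac{23}{3} \approx -7.6667$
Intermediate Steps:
$V{\left(q \right)} = -9$ ($V{\left(q \right)} = -4 - 5 = -9$)
$Y{\left(h \right)} = -6 + h$
$V{\left(6 \right)} + v{\left(1,-7 \right)} Y{\left(-6 \right)} = -9 + \frac{-6 - 6}{-2 - 7} = -9 + \frac{1}{-9} \left(-12\right) = -9 - - \frac{4}{3} = -9 + \frac{4}{3} = - \frac{23}{3}$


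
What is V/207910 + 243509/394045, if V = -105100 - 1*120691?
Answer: -7668771681/16385179190 ≈ -0.46803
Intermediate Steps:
V = -225791 (V = -105100 - 120691 = -225791)
V/207910 + 243509/394045 = -225791/207910 + 243509/394045 = -7668771681/16385179190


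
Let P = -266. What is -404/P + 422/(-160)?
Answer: -11903/10640 ≈ -1.1187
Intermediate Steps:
-404/P + 422/(-160) = -404/(-266) + 422/(-160) = -404*(-1/266) + 422*(-1/160) = 202/133 - 211/80 = -11903/10640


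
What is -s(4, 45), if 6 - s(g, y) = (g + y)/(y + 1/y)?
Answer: -9951/2026 ≈ -4.9117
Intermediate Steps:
s(g, y) = 6 - (g + y)/(y + 1/y)
-s(4, 45) = -(6 + 5*45² - 1*4*45)/(1 + 45²) = -(6 + 5*2025 - 180)/(1 + 2025) = -(6 + 10125 - 180)/2026 = -9951/2026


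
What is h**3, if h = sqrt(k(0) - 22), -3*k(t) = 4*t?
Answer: -22*I*sqrt(22) ≈ -103.19*I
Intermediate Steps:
k(t) = -4*t/3
h = I*sqrt(22) (h = sqrt(-4/3*0 - 22) = sqrt(0 - 22) = sqrt(-22) = I*sqrt(22) ≈ 4.6904*I)
h**3 = (I*sqrt(22))**3 = -22*I*sqrt(22)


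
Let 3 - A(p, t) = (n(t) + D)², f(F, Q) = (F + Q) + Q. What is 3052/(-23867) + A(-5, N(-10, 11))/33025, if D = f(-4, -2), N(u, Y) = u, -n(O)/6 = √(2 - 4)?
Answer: -100529763/788207675 - 96*I*√2/33025 ≈ -0.12754 - 0.004111*I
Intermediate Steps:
n(O) = -6*I*√2 (n(O) = -6*√(2 - 4) = -6*I*√2)
f(F, Q) = F + 2*Q
D = -8 (D = -4 + 2*(-2) = -4 - 4 = -8)
A(p, t) = 3 - (-8 - 6*I*√2)² (A(p, t) = 3 - (-6*I*√2 - 8)² = 3 - (-8 - 6*I*√2)²)
3052/(-23867) + A(-5, N(-10, 11))/33025 = 3052/(-23867) + (11 - 96*I*√2)/33025 = 3052*(-1/23867) + (11 - 96*I*√2)*(1/33025) = -3052/23867 + (11/33025 - 96*I*√2/33025) = -100529763/788207675 - 96*I*√2/33025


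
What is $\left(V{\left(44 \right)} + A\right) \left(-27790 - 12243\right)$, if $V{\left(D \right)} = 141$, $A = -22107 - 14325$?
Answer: $1452837603$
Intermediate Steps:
$A = -36432$
$\left(V{\left(44 \right)} + A\right) \left(-27790 - 12243\right) = \left(141 - 36432\right) \left(-27790 - 12243\right) = \left(-36291\right) \left(-40033\right) = 1452837603$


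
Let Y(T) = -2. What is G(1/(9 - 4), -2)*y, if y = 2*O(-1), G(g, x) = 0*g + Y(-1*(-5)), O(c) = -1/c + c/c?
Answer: -8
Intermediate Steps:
O(c) = 1 - 1/c (O(c) = -1/c + 1 = 1 - 1/c)
G(g, x) = -2 (G(g, x) = 0*g - 2 = 0 - 2 = -2)
y = 4 (y = 2*((-1 - 1)/(-1)) = 2*(-1*(-2)) = 2*2 = 4)
G(1/(9 - 4), -2)*y = -2*4 = -8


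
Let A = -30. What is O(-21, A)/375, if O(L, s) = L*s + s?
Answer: 8/5 ≈ 1.6000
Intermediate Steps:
O(L, s) = s + L*s
O(-21, A)/375 = -30*(1 - 21)/375 = -30*(-20)*(1/375) = 600*(1/375) = 8/5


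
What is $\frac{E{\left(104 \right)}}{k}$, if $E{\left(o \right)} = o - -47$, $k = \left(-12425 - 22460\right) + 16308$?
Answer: $- \frac{151}{18577} \approx -0.0081283$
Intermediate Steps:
$k = -18577$ ($k = -34885 + 16308 = -18577$)
$E{\left(o \right)} = 47 + o$ ($E{\left(o \right)} = o + 47 = 47 + o$)
$\frac{E{\left(104 \right)}}{k} = \frac{47 + 104}{-18577} = 151 \left(- \frac{1}{18577}\right) = - \frac{151}{18577}$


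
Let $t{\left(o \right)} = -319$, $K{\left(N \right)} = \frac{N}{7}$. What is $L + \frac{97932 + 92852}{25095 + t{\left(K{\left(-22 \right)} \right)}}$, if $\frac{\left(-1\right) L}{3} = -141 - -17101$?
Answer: $- \frac{157551512}{3097} \approx -50872.0$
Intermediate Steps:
$K{\left(N \right)} = \frac{N}{7}$ ($K{\left(N \right)} = N \frac{1}{7} = \frac{N}{7}$)
$L = -50880$ ($L = - 3 \left(-141 - -17101\right) = - 3 \left(-141 + 17101\right) = \left(-3\right) 16960 = -50880$)
$L + \frac{97932 + 92852}{25095 + t{\left(K{\left(-22 \right)} \right)}} = -50880 + \frac{97932 + 92852}{25095 - 319} = -50880 + \frac{190784}{24776} = -50880 + 190784 \cdot \frac{1}{24776} = -50880 + \frac{23848}{3097} = - \frac{157551512}{3097}$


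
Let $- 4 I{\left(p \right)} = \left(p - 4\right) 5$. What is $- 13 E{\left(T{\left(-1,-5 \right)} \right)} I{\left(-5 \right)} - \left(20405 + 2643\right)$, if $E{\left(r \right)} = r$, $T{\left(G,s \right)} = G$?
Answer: $- \frac{91607}{4} \approx -22902.0$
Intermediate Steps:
$I{\left(p \right)} = 5 - \frac{5 p}{4}$ ($I{\left(p \right)} = - \frac{\left(p - 4\right) 5}{4} = - \frac{\left(-4 + p\right) 5}{4} = - \frac{-20 + 5 p}{4} = 5 - \frac{5 p}{4}$)
$- 13 E{\left(T{\left(-1,-5 \right)} \right)} I{\left(-5 \right)} - \left(20405 + 2643\right) = \left(-13\right) \left(-1\right) \left(5 - - \frac{25}{4}\right) - \left(20405 + 2643\right) = 13 \left(5 + \frac{25}{4}\right) - 23048 = 13 \cdot \frac{45}{4} - 23048 = \frac{585}{4} - 23048 = - \frac{91607}{4}$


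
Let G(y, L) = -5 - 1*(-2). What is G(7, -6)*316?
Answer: -948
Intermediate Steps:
G(y, L) = -3 (G(y, L) = -5 + 2 = -3)
G(7, -6)*316 = -3*316 = -948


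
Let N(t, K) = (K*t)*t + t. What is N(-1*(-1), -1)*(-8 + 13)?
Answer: 0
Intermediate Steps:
N(t, K) = t + K*t² (N(t, K) = K*t² + t = t + K*t²)
N(-1*(-1), -1)*(-8 + 13) = ((-1*(-1))*(1 - (-1)*(-1)))*(-8 + 13) = (1*(1 - 1*1))*5 = (1*(1 - 1))*5 = (1*0)*5 = 0*5 = 0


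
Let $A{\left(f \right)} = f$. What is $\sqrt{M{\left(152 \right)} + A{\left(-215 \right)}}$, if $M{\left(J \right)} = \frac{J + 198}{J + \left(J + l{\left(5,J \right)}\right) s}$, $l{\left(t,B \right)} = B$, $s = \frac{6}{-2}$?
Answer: $\frac{5 i \sqrt{12445}}{38} \approx 14.679 i$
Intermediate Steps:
$s = -3$ ($s = 6 \left(- \frac{1}{2}\right) = -3$)
$M{\left(J \right)} = - \frac{198 + J}{5 J}$ ($M{\left(J \right)} = \frac{J + 198}{J + \left(J + J\right) \left(-3\right)} = \frac{198 + J}{J + 2 J \left(-3\right)} = \frac{198 + J}{J - 6 J} = \frac{198 + J}{\left(-5\right) J} = \left(198 + J\right) \left(- \frac{1}{5 J}\right) = - \frac{198 + J}{5 J}$)
$\sqrt{M{\left(152 \right)} + A{\left(-215 \right)}} = \sqrt{\frac{-198 - 152}{5 \cdot 152} - 215} = \sqrt{\frac{1}{5} \cdot \frac{1}{152} \left(-198 - 152\right) - 215} = \sqrt{\frac{1}{5} \cdot \frac{1}{152} \left(-350\right) - 215} = \sqrt{- \frac{35}{76} - 215} = \sqrt{- \frac{16375}{76}} = \frac{5 i \sqrt{12445}}{38}$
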